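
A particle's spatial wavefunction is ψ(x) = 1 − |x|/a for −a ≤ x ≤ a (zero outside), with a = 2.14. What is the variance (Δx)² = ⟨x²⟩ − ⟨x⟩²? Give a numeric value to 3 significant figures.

0.458

Compute ⟨x⟩ and ⟨x²⟩ separately, then (Δx)² = ⟨x²⟩ − ⟨x⟩².
ψ is even, so ∫ over [−a, a] = 2∫₀ᵃ with ψ = 1 − x/a there: ∫₀ᵃ (1 − x/a)² dx = a/3, ∫₀ᵃ x²(1 − x/a)² dx = a³/30, ∫₀ᵃ x⁴(1 − x/a)² dx = a⁵/105.
Normalization: ∫|ψ|² dx = 1.4267.
⟨x⟩ = 0.0000 and ⟨x²⟩ = 0.45796.
(Δx)² = 0.45796 − (0.0000)² = 0.45796.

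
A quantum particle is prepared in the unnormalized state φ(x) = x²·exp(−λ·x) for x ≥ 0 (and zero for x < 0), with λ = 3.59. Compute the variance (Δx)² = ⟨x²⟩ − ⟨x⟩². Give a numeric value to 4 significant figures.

0.09699

Compute ⟨x⟩ and ⟨x²⟩ separately, then (Δx)² = ⟨x²⟩ − ⟨x⟩².
Every integrand reduces to terms xʲ·e^(−2λx) on [0, ∞); use ∫₀^∞ xʲ·e^(−2λx) dx = j!/(2λ)^(j+1).
Normalization: ∫|φ|² dx = 0.0012577.
⟨x⟩ = 0.69638 and ⟨x²⟩ = 0.58193.
(Δx)² = 0.58193 − (0.69638)² = 0.096989.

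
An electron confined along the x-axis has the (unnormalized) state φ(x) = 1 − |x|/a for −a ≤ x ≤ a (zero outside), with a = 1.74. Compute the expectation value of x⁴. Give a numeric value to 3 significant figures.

⟨x⁴⟩ = ∫ x⁴·|φ|² dx / ∫|φ|² dx (integrals over the domain).
φ is even, so ∫ over [−a, a] = 2∫₀ᵃ with φ = 1 − x/a there: ∫₀ᵃ (1 − x/a)² dx = a/3, ∫₀ᵃ x²(1 − x/a)² dx = a³/30, ∫₀ᵃ x⁴(1 − x/a)² dx = a⁵/105.
State is unnormalized: ∫|φ|² dx = 1.1600, and ∫φ*·x⁴·φ dx = 0.30380, so ⟨x⁴⟩ = 0.30380 / 1.1600.
⟨x⁴⟩ = 0.26190.

0.262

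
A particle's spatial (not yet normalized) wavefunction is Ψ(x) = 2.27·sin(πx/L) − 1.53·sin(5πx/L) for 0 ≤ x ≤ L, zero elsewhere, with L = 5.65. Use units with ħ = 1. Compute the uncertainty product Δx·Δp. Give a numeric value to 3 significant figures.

Δx = √(⟨x²⟩−⟨x⟩²), Δp = √(⟨p²⟩−⟨p⟩²).
On 0 ≤ x ≤ L (j ≠ l): ∫sin²(jπx/L) dx = L/2, ∫sin(jπx/L)·sin(lπx/L) dx = 0; diagonal moments ∫x·sin²(jπx/L) dx = L²/4, ∫x²·sin²(jπx/L) dx = L³·(1/6 − 1/(4j²π²)); cross terms ∫x·sin(jπx/L)·sin(lπx/L) dx = 0 for j + l even and −4jlL²/(π²(j² − l²)²) for j + l odd, ∫x²·sin(jπx/L)·sin(lπx/L) dx = (−1)^(j+l)·4jlL³/(π²(j² − l²)²); higher powers the same way via product-to-sum and parts. d²/dx² sin(jπx/L) = −(jπ/L)²·sin(jπx/L); on 0 ≤ x ≤ L, ∫sin²(jπx/L) dx = L/2 and ∫sin(jπx/L)·sin(lπx/L) dx = 0 for j ≠ l, so only diagonal terms survive in ∫|Ψ|² and ∫Ψ·Ψ″; ∫Ψ·Ψ′ dx = [Ψ²/2] between the walls = 0.
Normalization: ∫|Ψ|² dx = 21.170.
⟨x⟩ = 2.8250, ⟨x²⟩ = 9.3004 ⇒ Δx = 1.1488.
⟨p⟩ = 0.0000, ⟨p²⟩ = 2.6271 ⇒ Δp = 1.6208.
Δx·Δp = 1.8620.

1.86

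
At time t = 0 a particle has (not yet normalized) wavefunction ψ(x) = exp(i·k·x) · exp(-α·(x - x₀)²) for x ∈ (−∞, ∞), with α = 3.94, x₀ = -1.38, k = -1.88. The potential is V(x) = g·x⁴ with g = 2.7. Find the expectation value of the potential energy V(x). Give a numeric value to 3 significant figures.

11.8

⟨V⟩ = ∫ V(x)·|ψ|² dx / ∫|ψ|² dx.
Gaussian moments (u = x − x₀): ∫u^(2j)·e^(−2αu²) du = (2j−1)!!/(4α)^j · √(π/(2α)), odd powers integrate to 0; here √(π/(2α)) = 0.63141.
State is unnormalized: ∫|ψ|² dx = 0.63141, and ∫ψ*·V(x)·ψ dx = 7.4395, so ⟨V⟩ = 7.4395 / 0.63141.
⟨V⟩ = 11.782.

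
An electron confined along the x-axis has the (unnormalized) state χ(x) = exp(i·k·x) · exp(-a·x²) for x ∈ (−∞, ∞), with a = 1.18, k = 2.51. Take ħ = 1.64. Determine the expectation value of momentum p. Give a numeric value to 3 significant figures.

p χ = −iħ dχ/dx; then ⟨p⟩ = ∫ χ*·(pχ) dx / ∫|χ|² dx.
Gaussian moments: ∫x^(2j)·e^(−2ax²) dx = (2j−1)!!/(4a)^j · √(π/(2a)), odd powers integrate to 0; here √(π/(2a)) = 1.1538. Derivatives: χ′ = (ik − 2ax)·χ, χ″ = ((ik − 2ax)² − 2a)·χ; the odd-in-x pieces drop out.
State is unnormalized: ∫|χ|² dx = 1.1538, and ∫χ*·(−iħ χ') dx = 4.7494, so ⟨p⟩ = 4.7494 / 1.1538.
⟨p⟩ = 4.1164.

4.12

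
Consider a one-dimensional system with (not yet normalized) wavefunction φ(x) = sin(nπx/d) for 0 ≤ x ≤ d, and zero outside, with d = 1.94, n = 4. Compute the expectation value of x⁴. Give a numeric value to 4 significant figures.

⟨x⁴⟩ = ∫ x⁴·|φ|² dx / ∫|φ|² dx (integrals over the domain).
With sin²θ = (1 − cos2θ)/2 on 0 ≤ x ≤ d: ∫sin²(nπx/d) dx = d/2, ∫x·sin²(nπx/d) dx = d²/4, ∫x²·sin²(nπx/d) dx = d³·(1/6 − 1/(4n²π²)); higher powers xᵏ the same way, integrating xᵏ·cos(2nπx/d) by parts.
State is unnormalized: ∫|φ|² dx = 0.97000, and ∫φ*·x⁴·φ dx = 2.6618, so ⟨x⁴⟩ = 2.6618 / 0.97000.
⟨x⁴⟩ = 2.7441.

2.744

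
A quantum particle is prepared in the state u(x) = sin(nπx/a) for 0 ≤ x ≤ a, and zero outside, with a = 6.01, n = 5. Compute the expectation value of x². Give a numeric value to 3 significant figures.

⟨x²⟩ = ∫ x²·|u|² dx / ∫|u|² dx (integrals over the domain).
With sin²θ = (1 − cos2θ)/2 on 0 ≤ x ≤ a: ∫sin²(nπx/a) dx = a/2, ∫x·sin²(nπx/a) dx = a²/4, ∫x²·sin²(nπx/a) dx = a³·(1/6 − 1/(4n²π²)); higher powers xᵏ the same way, integrating xᵏ·cos(2nπx/a) by parts.
State is unnormalized: ∫|u|² dx = 3.0050, and ∫u*·x²·u dx = 35.960, so ⟨x²⟩ = 35.960 / 3.0050.
⟨x²⟩ = 11.967.

12.0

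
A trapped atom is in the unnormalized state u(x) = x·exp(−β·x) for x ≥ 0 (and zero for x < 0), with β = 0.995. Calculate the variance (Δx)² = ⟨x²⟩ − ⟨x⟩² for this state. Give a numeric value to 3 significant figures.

Compute ⟨x⟩ and ⟨x²⟩ separately, then (Δx)² = ⟨x²⟩ − ⟨x⟩².
Every integrand reduces to terms xʲ·e^(−2βx) on [0, ∞); use ∫₀^∞ xʲ·e^(−2βx) dx = j!/(2β)^(j+1).
Normalization: ∫|u|² dx = 0.25379.
⟨x⟩ = 1.5075 and ⟨x²⟩ = 3.0302.
(Δx)² = 3.0302 − (1.5075)² = 0.75756.

0.758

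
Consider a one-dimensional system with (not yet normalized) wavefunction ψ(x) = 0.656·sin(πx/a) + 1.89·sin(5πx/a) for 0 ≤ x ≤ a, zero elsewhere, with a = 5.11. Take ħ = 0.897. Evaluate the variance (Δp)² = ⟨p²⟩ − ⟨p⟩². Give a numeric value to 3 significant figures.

6.82

Compute ⟨p⟩ and ⟨p²⟩ separately; (Δp)² = ⟨p²⟩ − ⟨p⟩².
d²/dx² sin(jπx/a) = −(jπ/a)²·sin(jπx/a); on 0 ≤ x ≤ a, ∫sin²(jπx/a) dx = a/2 and ∫sin(jπx/a)·sin(lπx/a) dx = 0 for j ≠ l, so only diagonal terms survive in ∫|ψ|² and ∫ψ·ψ″; ∫ψ·ψ′ dx = [ψ²/2] between the walls = 0.
Normalization: ∫|ψ|² dx = 10.226.
⟨p⟩ = 0.0000 and ⟨p²⟩ = 6.8182.
(Δp)² = 6.8182 − (0.0000)² = 6.8182.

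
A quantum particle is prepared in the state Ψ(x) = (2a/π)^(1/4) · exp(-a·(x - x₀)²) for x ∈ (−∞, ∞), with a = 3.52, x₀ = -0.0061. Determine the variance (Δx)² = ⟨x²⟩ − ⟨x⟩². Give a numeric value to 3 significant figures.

0.0710

Compute ⟨x⟩ and ⟨x²⟩ separately, then (Δx)² = ⟨x²⟩ − ⟨x⟩².
Gaussian moments (u = x − x₀): ∫u^(2j)·e^(−2au²) du = (2j−1)!!/(4a)^j · √(π/(2a)), odd powers integrate to 0; here √(π/(2a)) = 0.66802.
⟨x⟩ = -0.0061000 and ⟨x²⟩ = 0.071060.
(Δx)² = 0.071060 − (-0.0061000)² = 0.071023.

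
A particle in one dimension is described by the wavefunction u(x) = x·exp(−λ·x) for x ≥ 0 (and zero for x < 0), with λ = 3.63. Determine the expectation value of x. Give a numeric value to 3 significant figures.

⟨x⟩ = ∫ x·|u|² dx / ∫|u|² dx (integrals over the domain).
Every integrand reduces to terms xʲ·e^(−2λx) on [0, ∞); use ∫₀^∞ xʲ·e^(−2λx) dx = j!/(2λ)^(j+1).
State is unnormalized: ∫|u|² dx = 0.0052266, and ∫u*·x·u dx = 0.0021598, so ⟨x⟩ = 0.0021598 / 0.0052266.
⟨x⟩ = 0.41322.

0.413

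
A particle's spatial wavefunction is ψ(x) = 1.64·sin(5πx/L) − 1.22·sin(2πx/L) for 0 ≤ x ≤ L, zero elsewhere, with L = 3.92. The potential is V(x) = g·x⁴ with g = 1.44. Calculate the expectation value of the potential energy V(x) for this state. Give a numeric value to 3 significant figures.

75.2

⟨V⟩ = ∫ V(x)·|ψ|² dx / ∫|ψ|² dx.
On 0 ≤ x ≤ L (j ≠ l): ∫sin²(jπx/L) dx = L/2, ∫sin(jπx/L)·sin(lπx/L) dx = 0; diagonal moments ∫x·sin²(jπx/L) dx = L²/4, ∫x²·sin²(jπx/L) dx = L³·(1/6 − 1/(4j²π²)); cross terms ∫x·sin(jπx/L)·sin(lπx/L) dx = 0 for j + l even and −4jlL²/(π²(j² − l²)²) for j + l odd, ∫x²·sin(jπx/L)·sin(lπx/L) dx = (−1)^(j+l)·4jlL³/(π²(j² − l²)²); higher powers the same way via product-to-sum and parts.
State is unnormalized: ∫|ψ|² dx = 8.1889, and ∫ψ*·V(x)·ψ dx = 615.68, so ⟨V⟩ = 615.68 / 8.1889.
⟨V⟩ = 75.185.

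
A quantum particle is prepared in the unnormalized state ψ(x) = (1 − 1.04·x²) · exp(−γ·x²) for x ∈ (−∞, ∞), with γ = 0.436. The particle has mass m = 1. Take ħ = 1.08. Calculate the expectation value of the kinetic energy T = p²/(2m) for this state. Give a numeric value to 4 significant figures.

T = −(ħ²/2m) d²/dx², so ⟨T⟩ = −(ħ²/2m) ∫ ψ*·ψ'' dx / ∫|ψ|² dx; with m = 1.
Expand each integrand as polynomial × e^(−2γx²) and use ∫x^(2j)·e^(−2γx²) dx = (2j−1)!!/(4γ)^j · √(π/(2γ)), odd powers → 0; here √(π/(2γ)) = 1.8981. Differentiate with the product rule, d/dx e^(−γx²) = −2γx·e^(−γx²).
State is unnormalized: ∫|ψ|² dx = 1.6593, and ∫ψ*·(−ħ²/2m · ψ'') dx = 2.2597, so ⟨T⟩ = 2.2597 / 1.6593.
⟨T⟩ = 1.3619.

1.362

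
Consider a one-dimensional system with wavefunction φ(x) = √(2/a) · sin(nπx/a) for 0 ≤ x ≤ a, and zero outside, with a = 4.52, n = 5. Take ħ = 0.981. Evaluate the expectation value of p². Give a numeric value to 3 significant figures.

p² φ = −ħ² d²φ/dx²; ⟨p²⟩ = −ħ² ∫ φ*·φ'' dx.
d/dx sin(nπx/a) = (nπ/a)·cos(nπx/a) and d²/dx² sin(nπx/a) = −(nπ/a)²·sin(nπx/a); on 0 ≤ x ≤ a, ∫sin²(nπx/a) dx = a/2 and ∫sin(nπx/a)·cos(nπx/a) dx = 0.
⟨p²⟩ = 11.623.

11.6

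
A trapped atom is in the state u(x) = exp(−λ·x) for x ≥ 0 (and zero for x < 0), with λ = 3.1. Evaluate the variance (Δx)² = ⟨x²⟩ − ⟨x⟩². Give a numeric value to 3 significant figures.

Compute ⟨x⟩ and ⟨x²⟩ separately, then (Δx)² = ⟨x²⟩ − ⟨x⟩².
Every integrand reduces to terms xʲ·e^(−2λx) on [0, ∞); use ∫₀^∞ xʲ·e^(−2λx) dx = j!/(2λ)^(j+1).
Normalization: ∫|u|² dx = 0.16129.
⟨x⟩ = 0.16129 and ⟨x²⟩ = 0.052029.
(Δx)² = 0.052029 − (0.16129)² = 0.026015.

0.0260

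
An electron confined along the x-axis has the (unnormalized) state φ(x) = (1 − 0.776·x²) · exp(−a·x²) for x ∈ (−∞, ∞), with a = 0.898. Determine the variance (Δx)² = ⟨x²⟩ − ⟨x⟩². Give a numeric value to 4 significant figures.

Compute ⟨x⟩ and ⟨x²⟩ separately, then (Δx)² = ⟨x²⟩ − ⟨x⟩².
Expand each integrand as polynomial × e^(−2ax²) and use ∫x^(2j)·e^(−2ax²) dx = (2j−1)!!/(4a)^j · √(π/(2a)), odd powers → 0; here √(π/(2a)) = 1.3226.
Normalization: ∫|φ|² dx = 0.93631.
⟨x⟩ = 0.0000 and ⟨x²⟩ = 0.15882.
(Δx)² = 0.15882 − (0.0000)² = 0.15882.

0.1588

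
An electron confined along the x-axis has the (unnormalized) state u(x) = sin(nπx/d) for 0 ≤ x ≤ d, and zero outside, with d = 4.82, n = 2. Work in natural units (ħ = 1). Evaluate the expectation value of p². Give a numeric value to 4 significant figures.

p² u = −ħ² d²u/dx²; ⟨p²⟩ = −ħ² ∫ u*·u'' dx / ∫|u|² dx.
d/dx sin(nπx/d) = (nπ/d)·cos(nπx/d) and d²/dx² sin(nπx/d) = −(nπ/d)²·sin(nπx/d); on 0 ≤ x ≤ d, ∫sin²(nπx/d) dx = d/2 and ∫sin(nπx/d)·cos(nπx/d) dx = 0.
State is unnormalized: ∫|u|² dx = 2.4100, and ∫u*·(−ħ² u'') dx = 4.0953, so ⟨p²⟩ = 4.0953 / 2.4100.
⟨p²⟩ = 1.6993.

1.699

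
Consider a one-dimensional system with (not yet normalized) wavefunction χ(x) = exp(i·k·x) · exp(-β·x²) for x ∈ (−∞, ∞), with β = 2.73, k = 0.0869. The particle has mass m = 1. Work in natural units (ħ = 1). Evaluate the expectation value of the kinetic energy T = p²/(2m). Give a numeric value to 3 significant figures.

T = −(ħ²/2m) d²/dx², so ⟨T⟩ = −(ħ²/2m) ∫ χ*·χ'' dx / ∫|χ|² dx; with m = 1.
Gaussian moments: ∫x^(2j)·e^(−2βx²) dx = (2j−1)!!/(4β)^j · √(π/(2β)), odd powers integrate to 0; here √(π/(2β)) = 0.75854. Derivatives: χ′ = (ik − 2βx)·χ, χ″ = ((ik − 2βx)² − 2β)·χ; the odd-in-x pieces drop out.
State is unnormalized: ∫|χ|² dx = 0.75854, and ∫χ*·(−ħ²/2m · χ'') dx = 1.0383, so ⟨T⟩ = 1.0383 / 0.75854.
⟨T⟩ = 1.3688.

1.37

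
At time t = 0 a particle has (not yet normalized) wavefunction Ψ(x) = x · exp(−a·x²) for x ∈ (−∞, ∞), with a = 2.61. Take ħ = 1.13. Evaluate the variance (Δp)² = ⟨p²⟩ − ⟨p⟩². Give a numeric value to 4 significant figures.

Compute ⟨p⟩ and ⟨p²⟩ separately; (Δp)² = ⟨p²⟩ − ⟨p⟩².
Expand each integrand as polynomial × e^(−2ax²) and use ∫x^(2j)·e^(−2ax²) dx = (2j−1)!!/(4a)^j · √(π/(2a)), odd powers → 0; here √(π/(2a)) = 0.77578. Differentiate with the product rule, d/dx e^(−ax²) = −2ax·e^(−ax²).
Normalization: ∫|Ψ|² dx = 0.074309.
⟨p⟩ = 0.0000 and ⟨p²⟩ = 9.9981.
(Δp)² = 9.9981 − (0.0000)² = 9.9981.

9.998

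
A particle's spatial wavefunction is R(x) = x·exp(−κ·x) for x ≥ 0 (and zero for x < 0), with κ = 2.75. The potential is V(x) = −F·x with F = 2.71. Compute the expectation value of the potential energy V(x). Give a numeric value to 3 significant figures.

⟨V⟩ = ∫ V(x)·|R|² dx / ∫|R|² dx.
Every integrand reduces to terms xʲ·e^(−2κx) on [0, ∞); use ∫₀^∞ xʲ·e^(−2κx) dx = j!/(2κ)^(j+1).
State is unnormalized: ∫|R|² dx = 0.012021, and ∫R*·V(x)·R dx = -0.017769, so ⟨V⟩ = -0.017769 / 0.012021.
⟨V⟩ = -1.4782.

-1.48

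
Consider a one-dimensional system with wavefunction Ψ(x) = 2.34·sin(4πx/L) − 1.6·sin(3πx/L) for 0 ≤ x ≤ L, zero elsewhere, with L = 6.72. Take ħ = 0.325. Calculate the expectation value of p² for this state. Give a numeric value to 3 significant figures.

p² Ψ = −ħ² d²Ψ/dx²; ⟨p²⟩ = −ħ² ∫ Ψ*·Ψ'' dx / ∫|Ψ|² dx.
d²/dx² sin(jπx/L) = −(jπ/L)²·sin(jπx/L); on 0 ≤ x ≤ L, ∫sin²(jπx/L) dx = L/2 and ∫sin(jπx/L)·sin(lπx/L) dx = 0 for j ≠ l, so only diagonal terms survive in ∫|Ψ|² and ∫Ψ·Ψ″; ∫Ψ·Ψ′ dx = [Ψ²/2] between the walls = 0.
State is unnormalized: ∫|Ψ|² dx = 27.000, and ∫Ψ*·(−ħ² Ψ'') dx = 8.5826, so ⟨p²⟩ = 8.5826 / 27.000.
⟨p²⟩ = 0.31788.

0.318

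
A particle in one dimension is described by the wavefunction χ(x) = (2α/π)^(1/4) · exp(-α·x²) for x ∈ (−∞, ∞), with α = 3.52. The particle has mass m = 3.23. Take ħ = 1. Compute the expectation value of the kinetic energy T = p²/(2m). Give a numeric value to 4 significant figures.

0.5449

T = −(ħ²/2m) d²/dx², so ⟨T⟩ = −(ħ²/2m) ∫ χ*·χ'' dx; with m = 3.23.
Gaussian moments: ∫x^(2j)·e^(−2αx²) dx = (2j−1)!!/(4α)^j · √(π/(2α)), odd powers integrate to 0; here √(π/(2α)) = 0.66802. Derivatives: d/dx e^(−αx²) = −2αx·e^(−αx²), d²/dx² e^(−αx²) = (4α²x² − 2α)·e^(−αx²).
⟨T⟩ = 0.54489.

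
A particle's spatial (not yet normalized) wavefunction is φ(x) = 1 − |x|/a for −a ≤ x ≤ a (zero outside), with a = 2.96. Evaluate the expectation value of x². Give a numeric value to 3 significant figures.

⟨x²⟩ = ∫ x²·|φ|² dx / ∫|φ|² dx (integrals over the domain).
φ is even, so ∫ over [−a, a] = 2∫₀ᵃ with φ = 1 − x/a there: ∫₀ᵃ (1 − x/a)² dx = a/3, ∫₀ᵃ x²(1 − x/a)² dx = a³/30, ∫₀ᵃ x⁴(1 − x/a)² dx = a⁵/105.
State is unnormalized: ∫|φ|² dx = 1.9733, and ∫φ*·x²·φ dx = 1.7290, so ⟨x²⟩ = 1.7290 / 1.9733.
⟨x²⟩ = 0.87616.

0.876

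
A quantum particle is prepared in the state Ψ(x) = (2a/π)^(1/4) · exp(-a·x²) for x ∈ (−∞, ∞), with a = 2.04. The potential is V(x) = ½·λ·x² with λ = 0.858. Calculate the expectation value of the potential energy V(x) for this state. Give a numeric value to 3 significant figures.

0.0526

⟨V⟩ = ∫ V(x)·|Ψ|² dx.
Gaussian moments: ∫x^(2j)·e^(−2ax²) dx = (2j−1)!!/(4a)^j · √(π/(2a)), odd powers integrate to 0; here √(π/(2a)) = 0.87750.
⟨V⟩ = 0.052574.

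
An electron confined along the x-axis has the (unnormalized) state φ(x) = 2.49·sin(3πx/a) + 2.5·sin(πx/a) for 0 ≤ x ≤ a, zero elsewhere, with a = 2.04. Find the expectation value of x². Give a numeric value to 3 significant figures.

⟨x²⟩ = ∫ x²·|φ|² dx / ∫|φ|² dx (integrals over the domain).
On 0 ≤ x ≤ a (j ≠ l): ∫sin²(jπx/a) dx = a/2, ∫sin(jπx/a)·sin(lπx/a) dx = 0; diagonal moments ∫x·sin²(jπx/a) dx = a²/4, ∫x²·sin²(jπx/a) dx = a³·(1/6 − 1/(4j²π²)); cross terms ∫x·sin(jπx/a)·sin(lπx/a) dx = 0 for j + l even and −4jla²/(π²(j² − l²)²) for j + l odd, ∫x²·sin(jπx/a)·sin(lπx/a) dx = (−1)^(j+l)·4jla³/(π²(j² − l²)²); higher powers the same way via product-to-sum and parts.
State is unnormalized: ∫|φ|² dx = 12.699, and ∫φ*·x²·φ dx = 18.132, so ⟨x²⟩ = 18.132 / 12.699.
⟨x²⟩ = 1.4278.

1.43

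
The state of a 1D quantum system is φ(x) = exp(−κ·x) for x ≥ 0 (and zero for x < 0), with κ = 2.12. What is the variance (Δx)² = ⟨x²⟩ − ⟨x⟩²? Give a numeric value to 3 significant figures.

0.0556

Compute ⟨x⟩ and ⟨x²⟩ separately, then (Δx)² = ⟨x²⟩ − ⟨x⟩².
Every integrand reduces to terms xʲ·e^(−2κx) on [0, ∞); use ∫₀^∞ xʲ·e^(−2κx) dx = j!/(2κ)^(j+1).
Normalization: ∫|φ|² dx = 0.23585.
⟨x⟩ = 0.23585 and ⟨x²⟩ = 0.11125.
(Δx)² = 0.11125 − (0.23585)² = 0.055625.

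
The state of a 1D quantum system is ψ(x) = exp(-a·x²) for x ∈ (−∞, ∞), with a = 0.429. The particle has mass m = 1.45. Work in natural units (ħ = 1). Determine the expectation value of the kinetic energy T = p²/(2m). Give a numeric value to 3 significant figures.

0.148

T = −(ħ²/2m) d²/dx², so ⟨T⟩ = −(ħ²/2m) ∫ ψ*·ψ'' dx / ∫|ψ|² dx; with m = 1.45.
Gaussian moments: ∫x^(2j)·e^(−2ax²) dx = (2j−1)!!/(4a)^j · √(π/(2a)), odd powers integrate to 0; here √(π/(2a)) = 1.9135. Derivatives: d/dx e^(−ax²) = −2ax·e^(−ax²), d²/dx² e^(−ax²) = (4a²x² − 2a)·e^(−ax²).
State is unnormalized: ∫|ψ|² dx = 1.9135, and ∫ψ*·(−ħ²/2m · ψ'') dx = 0.28307, so ⟨T⟩ = 0.28307 / 1.9135.
⟨T⟩ = 0.14793.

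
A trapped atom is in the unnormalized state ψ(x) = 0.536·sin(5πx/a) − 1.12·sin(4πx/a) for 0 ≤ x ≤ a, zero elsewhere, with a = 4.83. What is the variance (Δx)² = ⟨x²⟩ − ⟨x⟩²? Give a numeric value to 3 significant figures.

1.31

Compute ⟨x⟩ and ⟨x²⟩ separately, then (Δx)² = ⟨x²⟩ − ⟨x⟩².
On 0 ≤ x ≤ a (j ≠ l): ∫sin²(jπx/a) dx = a/2, ∫sin(jπx/a)·sin(lπx/a) dx = 0; diagonal moments ∫x·sin²(jπx/a) dx = a²/4, ∫x²·sin²(jπx/a) dx = a³·(1/6 − 1/(4j²π²)); cross terms ∫x·sin(jπx/a)·sin(lπx/a) dx = 0 for j + l even and −4jla²/(π²(j² − l²)²) for j + l odd, ∫x²·sin(jπx/a)·sin(lπx/a) dx = (−1)^(j+l)·4jla³/(π²(j² − l²)²); higher powers the same way via product-to-sum and parts.
Normalization: ∫|ψ|² dx = 3.7232.
⟨x⟩ = 3.1678 and ⟨x²⟩ = 11.344.
(Δx)² = 11.344 − (3.1678)² = 1.3084.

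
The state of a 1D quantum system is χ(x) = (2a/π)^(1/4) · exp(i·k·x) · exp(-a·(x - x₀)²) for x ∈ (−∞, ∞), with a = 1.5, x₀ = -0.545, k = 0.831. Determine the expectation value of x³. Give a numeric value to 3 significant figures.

-0.434

⟨x³⟩ = ∫ x³·|χ|² dx (integrals over the domain).
Gaussian moments (u = x − x₀): ∫u^(2j)·e^(−2au²) du = (2j−1)!!/(4a)^j · √(π/(2a)), odd powers integrate to 0; here √(π/(2a)) = 1.0233.
⟨x³⟩ = -0.43438.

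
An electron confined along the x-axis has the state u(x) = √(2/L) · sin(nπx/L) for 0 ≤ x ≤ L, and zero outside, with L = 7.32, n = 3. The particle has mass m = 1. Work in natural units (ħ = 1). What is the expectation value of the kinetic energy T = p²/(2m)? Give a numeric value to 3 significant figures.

0.829

T = −(ħ²/2m) d²/dx², so ⟨T⟩ = −(ħ²/2m) ∫ u*·u'' dx; with m = 1.
d/dx sin(nπx/L) = (nπ/L)·cos(nπx/L) and d²/dx² sin(nπx/L) = −(nπ/L)²·sin(nπx/L); on 0 ≤ x ≤ L, ∫sin²(nπx/L) dx = L/2 and ∫sin(nπx/L)·cos(nπx/L) dx = 0.
⟨T⟩ = 0.82888.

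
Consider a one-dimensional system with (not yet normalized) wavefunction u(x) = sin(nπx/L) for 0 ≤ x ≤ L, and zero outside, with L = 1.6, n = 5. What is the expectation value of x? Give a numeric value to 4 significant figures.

⟨x⟩ = ∫ x·|u|² dx / ∫|u|² dx (integrals over the domain).
With sin²θ = (1 − cos2θ)/2 on 0 ≤ x ≤ L: ∫sin²(nπx/L) dx = L/2, ∫x·sin²(nπx/L) dx = L²/4, ∫x²·sin²(nπx/L) dx = L³·(1/6 − 1/(4n²π²)); higher powers xᵏ the same way, integrating xᵏ·cos(2nπx/L) by parts.
State is unnormalized: ∫|u|² dx = 0.80000, and ∫u*·x·u dx = 0.64000, so ⟨x⟩ = 0.64000 / 0.80000.
⟨x⟩ = 0.80000.

0.8000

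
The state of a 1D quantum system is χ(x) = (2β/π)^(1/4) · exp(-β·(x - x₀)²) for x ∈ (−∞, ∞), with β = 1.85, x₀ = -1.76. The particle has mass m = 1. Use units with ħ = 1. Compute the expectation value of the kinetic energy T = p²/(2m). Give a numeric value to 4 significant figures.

0.9250

T = −(ħ²/2m) d²/dx², so ⟨T⟩ = −(ħ²/2m) ∫ χ*·χ'' dx; with m = 1.
Gaussian moments (u = x − x₀): ∫u^(2j)·e^(−2βu²) du = (2j−1)!!/(4β)^j · √(π/(2β)), odd powers integrate to 0; here √(π/(2β)) = 0.92145. Derivatives: d/dx e^(−βu²) = −2βu·e^(−βu²), d²/dx² e^(−βu²) = (4β²u² − 2β)·e^(−βu²).
⟨T⟩ = 0.92500.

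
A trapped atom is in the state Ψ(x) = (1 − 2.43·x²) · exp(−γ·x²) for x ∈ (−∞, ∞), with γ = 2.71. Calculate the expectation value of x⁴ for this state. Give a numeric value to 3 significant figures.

0.0188

⟨x⁴⟩ = ∫ x⁴·|Ψ|² dx / ∫|Ψ|² dx (integrals over the domain).
Expand each integrand as polynomial × e^(−2γx²) and use ∫x^(2j)·e^(−2γx²) dx = (2j−1)!!/(4γ)^j · √(π/(2γ)), odd powers → 0; here √(π/(2γ)) = 0.76133.
State is unnormalized: ∫|Ψ|² dx = 0.53477, and ∫Ψ*·x⁴·Ψ dx = 0.010052, so ⟨x⁴⟩ = 0.010052 / 0.53477.
⟨x⁴⟩ = 0.018796.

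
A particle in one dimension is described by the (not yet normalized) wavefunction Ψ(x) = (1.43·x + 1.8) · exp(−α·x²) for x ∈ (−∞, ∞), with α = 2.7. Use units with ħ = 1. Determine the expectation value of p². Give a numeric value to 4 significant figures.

p² Ψ = −ħ² d²Ψ/dx²; ⟨p²⟩ = −ħ² ∫ Ψ*·Ψ'' dx / ∫|Ψ|² dx.
Expand each integrand as polynomial × e^(−2αx²) and use ∫x^(2j)·e^(−2αx²) dx = (2j−1)!!/(4α)^j · √(π/(2α)), odd powers → 0; here √(π/(2α)) = 0.76274. Differentiate with the product rule, d/dx e^(−αx²) = −2αx·e^(−αx²).
State is unnormalized: ∫|Ψ|² dx = 2.6157, and ∫Ψ*·(−ħ² Ψ'') dx = 7.8423, so ⟨p²⟩ = 7.8423 / 2.6157.
⟨p²⟩ = 2.9981.

2.998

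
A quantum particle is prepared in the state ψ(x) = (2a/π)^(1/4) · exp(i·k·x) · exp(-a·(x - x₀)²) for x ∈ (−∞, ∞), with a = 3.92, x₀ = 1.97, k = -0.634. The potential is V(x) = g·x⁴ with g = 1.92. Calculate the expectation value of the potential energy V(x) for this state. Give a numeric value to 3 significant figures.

⟨V⟩ = ∫ V(x)·|ψ|² dx.
Gaussian moments (u = x − x₀): ∫u^(2j)·e^(−2au²) du = (2j−1)!!/(4a)^j · √(π/(2a)), odd powers integrate to 0; here √(π/(2a)) = 0.63302.
⟨V⟩ = 31.793.

31.8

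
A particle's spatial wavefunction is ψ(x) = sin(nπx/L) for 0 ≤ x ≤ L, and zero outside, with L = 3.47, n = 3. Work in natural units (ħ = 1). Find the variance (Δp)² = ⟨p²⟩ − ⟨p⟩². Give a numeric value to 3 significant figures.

7.38

Compute ⟨p⟩ and ⟨p²⟩ separately; (Δp)² = ⟨p²⟩ − ⟨p⟩².
d/dx sin(nπx/L) = (nπ/L)·cos(nπx/L) and d²/dx² sin(nπx/L) = −(nπ/L)²·sin(nπx/L); on 0 ≤ x ≤ L, ∫sin²(nπx/L) dx = L/2 and ∫sin(nπx/L)·cos(nπx/L) dx = 0.
Normalization: ∫|ψ|² dx = 1.7350.
⟨p⟩ = 0.0000 and ⟨p²⟩ = 7.3771.
(Δp)² = 7.3771 − (0.0000)² = 7.3771.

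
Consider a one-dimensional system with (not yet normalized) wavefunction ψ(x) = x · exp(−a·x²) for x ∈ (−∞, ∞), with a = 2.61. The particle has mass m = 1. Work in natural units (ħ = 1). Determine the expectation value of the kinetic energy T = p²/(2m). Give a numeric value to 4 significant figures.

3.915

T = −(ħ²/2m) d²/dx², so ⟨T⟩ = −(ħ²/2m) ∫ ψ*·ψ'' dx / ∫|ψ|² dx; with m = 1.
Expand each integrand as polynomial × e^(−2ax²) and use ∫x^(2j)·e^(−2ax²) dx = (2j−1)!!/(4a)^j · √(π/(2a)), odd powers → 0; here √(π/(2a)) = 0.77578. Differentiate with the product rule, d/dx e^(−ax²) = −2ax·e^(−ax²).
State is unnormalized: ∫|ψ|² dx = 0.074309, and ∫ψ*·(−ħ²/2m · ψ'') dx = 0.29092, so ⟨T⟩ = 0.29092 / 0.074309.
⟨T⟩ = 3.9150.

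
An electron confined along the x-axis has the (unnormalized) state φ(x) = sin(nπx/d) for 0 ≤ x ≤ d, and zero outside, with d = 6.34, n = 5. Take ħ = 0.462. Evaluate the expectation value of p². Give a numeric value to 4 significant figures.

1.310

p² φ = −ħ² d²φ/dx²; ⟨p²⟩ = −ħ² ∫ φ*·φ'' dx / ∫|φ|² dx.
d/dx sin(nπx/d) = (nπ/d)·cos(nπx/d) and d²/dx² sin(nπx/d) = −(nπ/d)²·sin(nπx/d); on 0 ≤ x ≤ d, ∫sin²(nπx/d) dx = d/2 and ∫sin(nπx/d)·cos(nπx/d) dx = 0.
State is unnormalized: ∫|φ|² dx = 3.1700, and ∫φ*·(−ħ² φ'') dx = 4.1534, so ⟨p²⟩ = 4.1534 / 3.1700.
⟨p²⟩ = 1.3102.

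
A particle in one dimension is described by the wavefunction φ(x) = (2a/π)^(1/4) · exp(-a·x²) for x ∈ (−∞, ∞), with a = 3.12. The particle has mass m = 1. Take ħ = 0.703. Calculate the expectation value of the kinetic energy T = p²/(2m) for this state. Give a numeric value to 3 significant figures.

T = −(ħ²/2m) d²/dx², so ⟨T⟩ = −(ħ²/2m) ∫ φ*·φ'' dx; with m = 1.
Gaussian moments: ∫x^(2j)·e^(−2ax²) dx = (2j−1)!!/(4a)^j · √(π/(2a)), odd powers integrate to 0; here √(π/(2a)) = 0.70955. Derivatives: d/dx e^(−ax²) = −2ax·e^(−ax²), d²/dx² e^(−ax²) = (4a²x² − 2a)·e^(−ax²).
⟨T⟩ = 0.77097.

0.771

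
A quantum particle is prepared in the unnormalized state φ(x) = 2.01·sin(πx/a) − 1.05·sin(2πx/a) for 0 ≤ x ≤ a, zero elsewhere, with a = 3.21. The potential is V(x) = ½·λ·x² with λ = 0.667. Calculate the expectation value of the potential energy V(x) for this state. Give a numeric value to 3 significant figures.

⟨V⟩ = ∫ V(x)·|φ|² dx / ∫|φ|² dx.
On 0 ≤ x ≤ a (j ≠ l): ∫sin²(jπx/a) dx = a/2, ∫sin(jπx/a)·sin(lπx/a) dx = 0; diagonal moments ∫x·sin²(jπx/a) dx = a²/4, ∫x²·sin²(jπx/a) dx = a³·(1/6 − 1/(4j²π²)); cross terms ∫x·sin(jπx/a)·sin(lπx/a) dx = 0 for j + l even and −4jla²/(π²(j² − l²)²) for j + l odd, ∫x²·sin(jπx/a)·sin(lπx/a) dx = (−1)^(j+l)·4jla³/(π²(j² − l²)²); higher powers the same way via product-to-sum and parts.
State is unnormalized: ∫|φ|² dx = 8.2539, and ∫φ*·V(x)·φ dx = 12.442, so ⟨V⟩ = 12.442 / 8.2539.
⟨V⟩ = 1.5074.

1.51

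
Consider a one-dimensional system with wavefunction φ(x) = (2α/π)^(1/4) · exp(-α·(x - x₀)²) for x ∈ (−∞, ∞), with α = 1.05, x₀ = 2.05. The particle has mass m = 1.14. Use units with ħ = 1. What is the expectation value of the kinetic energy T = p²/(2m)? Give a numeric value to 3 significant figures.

T = −(ħ²/2m) d²/dx², so ⟨T⟩ = −(ħ²/2m) ∫ φ*·φ'' dx; with m = 1.14.
Gaussian moments (u = x − x₀): ∫u^(2j)·e^(−2αu²) du = (2j−1)!!/(4α)^j · √(π/(2α)), odd powers integrate to 0; here √(π/(2α)) = 1.2231. Derivatives: d/dx e^(−αu²) = −2αu·e^(−αu²), d²/dx² e^(−αu²) = (4α²u² − 2α)·e^(−αu²).
⟨T⟩ = 0.46053.

0.461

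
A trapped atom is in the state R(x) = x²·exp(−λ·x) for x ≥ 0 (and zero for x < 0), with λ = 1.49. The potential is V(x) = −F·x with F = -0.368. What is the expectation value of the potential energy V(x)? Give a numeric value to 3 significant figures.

⟨V⟩ = ∫ V(x)·|R|² dx / ∫|R|² dx.
Every integrand reduces to terms xʲ·e^(−2λx) on [0, ∞); use ∫₀^∞ xʲ·e^(−2λx) dx = j!/(2λ)^(j+1).
State is unnormalized: ∫|R|² dx = 0.10212, and ∫R*·V(x)·R dx = 0.063057, so ⟨V⟩ = 0.063057 / 0.10212.
⟨V⟩ = 0.61745.

0.617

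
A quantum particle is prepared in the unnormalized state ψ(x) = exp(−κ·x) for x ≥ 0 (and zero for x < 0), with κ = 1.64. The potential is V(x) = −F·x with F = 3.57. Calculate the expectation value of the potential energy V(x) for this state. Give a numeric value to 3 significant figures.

-1.09

⟨V⟩ = ∫ V(x)·|ψ|² dx / ∫|ψ|² dx.
Every integrand reduces to terms xʲ·e^(−2κx) on [0, ∞); use ∫₀^∞ xʲ·e^(−2κx) dx = j!/(2κ)^(j+1).
State is unnormalized: ∫|ψ|² dx = 0.30488, and ∫ψ*·V(x)·ψ dx = -0.33183, so ⟨V⟩ = -0.33183 / 0.30488.
⟨V⟩ = -1.0884.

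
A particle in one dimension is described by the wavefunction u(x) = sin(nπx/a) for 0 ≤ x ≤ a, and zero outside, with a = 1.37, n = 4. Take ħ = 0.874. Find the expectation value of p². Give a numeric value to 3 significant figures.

p² u = −ħ² d²u/dx²; ⟨p²⟩ = −ħ² ∫ u*·u'' dx / ∫|u|² dx.
d/dx sin(nπx/a) = (nπ/a)·cos(nπx/a) and d²/dx² sin(nπx/a) = −(nπ/a)²·sin(nπx/a); on 0 ≤ x ≤ a, ∫sin²(nπx/a) dx = a/2 and ∫sin(nπx/a)·cos(nπx/a) dx = 0.
State is unnormalized: ∫|u|² dx = 0.68500, and ∫u*·(−ħ² u'') dx = 44.024, so ⟨p²⟩ = 44.024 / 0.68500.
⟨p²⟩ = 64.269.

64.3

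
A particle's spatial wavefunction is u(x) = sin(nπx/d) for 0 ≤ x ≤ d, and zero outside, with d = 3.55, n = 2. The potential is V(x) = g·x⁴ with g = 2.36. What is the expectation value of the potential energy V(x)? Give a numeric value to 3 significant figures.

65.8

⟨V⟩ = ∫ V(x)·|u|² dx / ∫|u|² dx.
With sin²θ = (1 − cos2θ)/2 on 0 ≤ x ≤ d: ∫sin²(nπx/d) dx = d/2, ∫x·sin²(nπx/d) dx = d²/4, ∫x²·sin²(nπx/d) dx = d³·(1/6 − 1/(4n²π²)); higher powers xᵏ the same way, integrating xᵏ·cos(2nπx/d) by parts.
State is unnormalized: ∫|u|² dx = 1.7750, and ∫u*·V(x)·u dx = 116.85, so ⟨V⟩ = 116.85 / 1.7750.
⟨V⟩ = 65.831.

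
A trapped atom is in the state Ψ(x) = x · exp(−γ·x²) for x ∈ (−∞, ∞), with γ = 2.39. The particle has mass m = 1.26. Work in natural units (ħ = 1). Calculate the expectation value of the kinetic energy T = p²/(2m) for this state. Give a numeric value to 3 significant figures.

2.85

T = −(ħ²/2m) d²/dx², so ⟨T⟩ = −(ħ²/2m) ∫ Ψ*·Ψ'' dx / ∫|Ψ|² dx; with m = 1.26.
Expand each integrand as polynomial × e^(−2γx²) and use ∫x^(2j)·e^(−2γx²) dx = (2j−1)!!/(4γ)^j · √(π/(2γ)), odd powers → 0; here √(π/(2γ)) = 0.81070. Differentiate with the product rule, d/dx e^(−γx²) = −2γx·e^(−γx²).
State is unnormalized: ∫|Ψ|² dx = 0.084801, and ∫Ψ*·(−ħ²/2m · Ψ'') dx = 0.24128, so ⟨T⟩ = 0.24128 / 0.084801.
⟨T⟩ = 2.8452.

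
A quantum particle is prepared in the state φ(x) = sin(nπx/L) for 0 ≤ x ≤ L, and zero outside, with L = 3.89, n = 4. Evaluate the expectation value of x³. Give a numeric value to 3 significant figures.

14.4

⟨x³⟩ = ∫ x³·|φ|² dx / ∫|φ|² dx (integrals over the domain).
With sin²θ = (1 − cos2θ)/2 on 0 ≤ x ≤ L: ∫sin²(nπx/L) dx = L/2, ∫x·sin²(nπx/L) dx = L²/4, ∫x²·sin²(nπx/L) dx = L³·(1/6 − 1/(4n²π²)); higher powers xᵏ the same way, integrating xᵏ·cos(2nπx/L) by parts.
State is unnormalized: ∫|φ|² dx = 1.9450, and ∫φ*·x³·φ dx = 28.079, so ⟨x³⟩ = 28.079 / 1.9450.
⟨x³⟩ = 14.436.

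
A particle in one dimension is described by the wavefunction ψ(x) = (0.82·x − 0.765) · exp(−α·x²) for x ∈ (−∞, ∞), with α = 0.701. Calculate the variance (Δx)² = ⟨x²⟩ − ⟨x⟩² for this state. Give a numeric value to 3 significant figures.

Compute ⟨x⟩ and ⟨x²⟩ separately, then (Δx)² = ⟨x²⟩ − ⟨x⟩².
Expand each integrand as polynomial × e^(−2αx²) and use ∫x^(2j)·e^(−2αx²) dx = (2j−1)!!/(4α)^j · √(π/(2α)), odd powers → 0; here √(π/(2α)) = 1.4969.
Normalization: ∫|ψ|² dx = 1.2350.
⟨x⟩ = -0.54233 and ⟨x²⟩ = 0.56395.
(Δx)² = 0.56395 − (-0.54233)² = 0.26983.

0.270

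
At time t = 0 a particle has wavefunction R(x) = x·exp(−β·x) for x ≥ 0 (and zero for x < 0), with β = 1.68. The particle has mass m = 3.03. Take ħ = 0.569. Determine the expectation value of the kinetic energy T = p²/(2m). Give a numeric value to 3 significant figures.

T = −(ħ²/2m) d²/dx², so ⟨T⟩ = −(ħ²/2m) ∫ R*·R'' dx / ∫|R|² dx; with m = 3.03.
Differentiate x·exp(−β·x) with the product rule; every integrand then reduces to terms xʲ·e^(−2βx) on [0, ∞), with ∫₀^∞ xʲ·e^(−2βx) dx = j!/(2β)^(j+1).
State is unnormalized: ∫|R|² dx = 0.052724, and ∫R*·(−ħ²/2m · R'') dx = 0.0079503, so ⟨T⟩ = 0.0079503 / 0.052724.
⟨T⟩ = 0.15079.

0.151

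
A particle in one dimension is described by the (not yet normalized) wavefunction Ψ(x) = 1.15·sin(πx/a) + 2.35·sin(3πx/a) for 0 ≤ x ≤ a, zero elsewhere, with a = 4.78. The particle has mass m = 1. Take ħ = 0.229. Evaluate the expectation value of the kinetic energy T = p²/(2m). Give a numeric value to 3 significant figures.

0.0844

T = −(ħ²/2m) d²/dx², so ⟨T⟩ = −(ħ²/2m) ∫ Ψ*·Ψ'' dx / ∫|Ψ|² dx; with m = 1.
d²/dx² sin(jπx/a) = −(jπ/a)²·sin(jπx/a); on 0 ≤ x ≤ a, ∫sin²(jπx/a) dx = a/2 and ∫sin(jπx/a)·sin(lπx/a) dx = 0 for j ≠ l, so only diagonal terms survive in ∫|Ψ|² and ∫Ψ·Ψ″; ∫Ψ·Ψ′ dx = [Ψ²/2] between the walls = 0.
State is unnormalized: ∫|Ψ|² dx = 16.360, and ∫Ψ*·(−ħ²/2m · Ψ'') dx = 1.3812, so ⟨T⟩ = 1.3812 / 16.360.
⟨T⟩ = 0.084430.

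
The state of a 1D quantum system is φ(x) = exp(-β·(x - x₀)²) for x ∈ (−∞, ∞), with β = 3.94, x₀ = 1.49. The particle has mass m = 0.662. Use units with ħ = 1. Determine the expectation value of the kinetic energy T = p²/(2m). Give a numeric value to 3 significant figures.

2.98

T = −(ħ²/2m) d²/dx², so ⟨T⟩ = −(ħ²/2m) ∫ φ*·φ'' dx / ∫|φ|² dx; with m = 0.662.
Gaussian moments (u = x − x₀): ∫u^(2j)·e^(−2βu²) du = (2j−1)!!/(4β)^j · √(π/(2β)), odd powers integrate to 0; here √(π/(2β)) = 0.63141. Derivatives: d/dx e^(−βu²) = −2βu·e^(−βu²), d²/dx² e^(−βu²) = (4β²u² − 2β)·e^(−βu²).
State is unnormalized: ∫|φ|² dx = 0.63141, and ∫φ*·(−ħ²/2m · φ'') dx = 1.8790, so ⟨T⟩ = 1.8790 / 0.63141.
⟨T⟩ = 2.9758.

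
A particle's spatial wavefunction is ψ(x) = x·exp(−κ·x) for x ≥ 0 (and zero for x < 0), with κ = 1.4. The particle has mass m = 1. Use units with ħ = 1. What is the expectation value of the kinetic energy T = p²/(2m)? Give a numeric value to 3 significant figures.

0.980

T = −(ħ²/2m) d²/dx², so ⟨T⟩ = −(ħ²/2m) ∫ ψ*·ψ'' dx / ∫|ψ|² dx; with m = 1.
Differentiate x·exp(−κ·x) with the product rule; every integrand then reduces to terms xʲ·e^(−2κx) on [0, ∞), with ∫₀^∞ xʲ·e^(−2κx) dx = j!/(2κ)^(j+1).
State is unnormalized: ∫|ψ|² dx = 0.091108, and ∫ψ*·(−ħ²/2m · ψ'') dx = 0.089286, so ⟨T⟩ = 0.089286 / 0.091108.
⟨T⟩ = 0.98000.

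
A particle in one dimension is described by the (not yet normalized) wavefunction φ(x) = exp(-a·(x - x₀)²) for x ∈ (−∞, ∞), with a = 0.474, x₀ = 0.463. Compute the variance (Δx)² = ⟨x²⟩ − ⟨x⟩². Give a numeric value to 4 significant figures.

0.5274

Compute ⟨x⟩ and ⟨x²⟩ separately, then (Δx)² = ⟨x²⟩ − ⟨x⟩².
Gaussian moments (u = x − x₀): ∫u^(2j)·e^(−2au²) du = (2j−1)!!/(4a)^j · √(π/(2a)), odd powers integrate to 0; here √(π/(2a)) = 1.8204.
Normalization: ∫|φ|² dx = 1.8204.
⟨x⟩ = 0.46300 and ⟨x²⟩ = 0.74180.
(Δx)² = 0.74180 − (0.46300)² = 0.52743.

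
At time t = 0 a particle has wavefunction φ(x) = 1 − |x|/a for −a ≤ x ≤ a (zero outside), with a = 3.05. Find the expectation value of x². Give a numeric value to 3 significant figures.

⟨x²⟩ = ∫ x²·|φ|² dx / ∫|φ|² dx (integrals over the domain).
φ is even, so ∫ over [−a, a] = 2∫₀ᵃ with φ = 1 − x/a there: ∫₀ᵃ (1 − x/a)² dx = a/3, ∫₀ᵃ x²(1 − x/a)² dx = a³/30, ∫₀ᵃ x⁴(1 − x/a)² dx = a⁵/105.
State is unnormalized: ∫|φ|² dx = 2.0333, and ∫φ*·x²·φ dx = 1.8915, so ⟨x²⟩ = 1.8915 / 2.0333.
⟨x²⟩ = 0.93025.

0.930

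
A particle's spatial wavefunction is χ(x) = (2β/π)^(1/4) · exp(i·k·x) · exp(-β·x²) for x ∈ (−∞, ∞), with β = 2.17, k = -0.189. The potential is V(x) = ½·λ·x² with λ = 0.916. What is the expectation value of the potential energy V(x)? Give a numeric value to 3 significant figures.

0.0528

⟨V⟩ = ∫ V(x)·|χ|² dx.
Gaussian moments: ∫x^(2j)·e^(−2βx²) dx = (2j−1)!!/(4β)^j · √(π/(2β)), odd powers integrate to 0; here √(π/(2β)) = 0.85081.
⟨V⟩ = 0.052765.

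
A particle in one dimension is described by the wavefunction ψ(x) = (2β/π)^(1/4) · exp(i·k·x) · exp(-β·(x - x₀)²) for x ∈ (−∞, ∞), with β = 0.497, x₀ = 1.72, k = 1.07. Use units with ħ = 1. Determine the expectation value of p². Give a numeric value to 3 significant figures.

1.64

p² ψ = −ħ² d²ψ/dx²; ⟨p²⟩ = −ħ² ∫ ψ*·ψ'' dx.
Gaussian moments (u = x − x₀): ∫u^(2j)·e^(−2βu²) du = (2j−1)!!/(4β)^j · √(π/(2β)), odd powers integrate to 0; here √(π/(2β)) = 1.7778. Derivatives: ψ′ = (ik − 2βu)·ψ, ψ″ = ((ik − 2βu)² − 2β)·ψ; the odd-in-u pieces drop out.
⟨p²⟩ = 1.6419.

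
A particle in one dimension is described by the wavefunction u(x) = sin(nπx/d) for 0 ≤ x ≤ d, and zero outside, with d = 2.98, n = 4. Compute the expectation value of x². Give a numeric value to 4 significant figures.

⟨x²⟩ = ∫ x²·|u|² dx / ∫|u|² dx (integrals over the domain).
With sin²θ = (1 − cos2θ)/2 on 0 ≤ x ≤ d: ∫sin²(nπx/d) dx = d/2, ∫x·sin²(nπx/d) dx = d²/4, ∫x²·sin²(nπx/d) dx = d³·(1/6 − 1/(4n²π²)); higher powers xᵏ the same way, integrating xᵏ·cos(2nπx/d) by parts.
State is unnormalized: ∫|u|² dx = 1.4900, and ∫u*·x²·u dx = 4.3687, so ⟨x²⟩ = 4.3687 / 1.4900.
⟨x²⟩ = 2.9320.

2.932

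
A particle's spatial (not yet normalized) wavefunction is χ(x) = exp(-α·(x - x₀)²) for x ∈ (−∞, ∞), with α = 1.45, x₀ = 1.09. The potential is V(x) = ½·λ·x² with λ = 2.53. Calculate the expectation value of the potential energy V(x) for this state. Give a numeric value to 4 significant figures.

⟨V⟩ = ∫ V(x)·|χ|² dx / ∫|χ|² dx.
Gaussian moments (u = x − x₀): ∫u^(2j)·e^(−2αu²) du = (2j−1)!!/(4α)^j · √(π/(2α)), odd powers integrate to 0; here √(π/(2α)) = 1.0408.
State is unnormalized: ∫|χ|² dx = 1.0408, and ∫χ*·V(x)·χ dx = 1.7913, so ⟨V⟩ = 1.7913 / 1.0408.
⟨V⟩ = 1.7210.

1.721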